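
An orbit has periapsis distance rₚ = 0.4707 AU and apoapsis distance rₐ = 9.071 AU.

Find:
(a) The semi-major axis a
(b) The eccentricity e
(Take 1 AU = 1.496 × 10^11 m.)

Convert to SI: rₚ = 0.4707 AU = 7.04167e+10 m; rₐ = 9.071 AU = 1.35702e+12 m.
(a) a = (rₚ + rₐ) / 2 = (7.04167e+10 + 1.35702e+12) / 2 ≈ 7.137e+11 m = 4.771 AU.
(b) e = (rₐ − rₚ) / (rₐ + rₚ) = (1.35702e+12 − 7.04167e+10) / (1.35702e+12 + 7.04167e+10) ≈ 0.9013.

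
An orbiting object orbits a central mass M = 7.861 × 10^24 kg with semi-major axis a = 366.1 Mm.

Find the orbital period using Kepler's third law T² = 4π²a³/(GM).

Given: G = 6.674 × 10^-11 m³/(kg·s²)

Convert to SI: a = 366.1 Mm = 3.661e+08 m.
GM = G · M = 6.674e-11 · 7.861e+24 = 5.24643e+14 m³/s².
Kepler's third law: T = 2π √(a³ / GM).
Substituting a = 3.661e+08 m and GM = 5.24643e+14 m³/s²:
T = 2π √((3.661e+08)³ / 5.24643e+14) s
T ≈ 1.922e+06 s = 22.24 days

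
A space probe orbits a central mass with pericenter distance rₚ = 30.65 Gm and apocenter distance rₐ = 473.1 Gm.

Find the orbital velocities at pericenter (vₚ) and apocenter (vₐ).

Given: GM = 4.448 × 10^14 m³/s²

Convert to SI: rₚ = 30.65 Gm = 3.065e+10 m; rₐ = 473.1 Gm = 4.731e+11 m.
Use the vis-viva equation v² = GM(2/r − 1/a) with a = (rₚ + rₐ)/2 = (3.065e+10 + 4.731e+11)/2 = 2.51875e+11 m.
vₚ = √(GM · (2/rₚ − 1/a)) = √(4.448e+14 · (2/3.065e+10 − 1/2.51875e+11)) m/s ≈ 165.1 m/s = 165.1 m/s.
vₐ = √(GM · (2/rₐ − 1/a)) = √(4.448e+14 · (2/4.731e+11 − 1/2.51875e+11)) m/s ≈ 10.7 m/s = 10.7 m/s.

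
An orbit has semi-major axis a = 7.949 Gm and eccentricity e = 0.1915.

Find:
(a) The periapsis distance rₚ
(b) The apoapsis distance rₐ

Convert to SI: a = 7.949 Gm = 7.949e+09 m.
(a) rₚ = a(1 − e) = 7.949e+09 · (1 − 0.1915) = 7.949e+09 · 0.8085 ≈ 6.427e+09 m = 6.427 Gm.
(b) rₐ = a(1 + e) = 7.949e+09 · (1 + 0.1915) = 7.949e+09 · 1.1915 ≈ 9.471e+09 m = 9.471 Gm.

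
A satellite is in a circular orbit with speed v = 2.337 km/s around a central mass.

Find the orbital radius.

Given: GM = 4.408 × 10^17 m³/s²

Convert to SI: v = 2.337 km/s = 2337 m/s.
For a circular orbit, v² = GM / r, so r = GM / v².
r = 4.408e+17 / (2337)² m ≈ 8.071e+10 m = 80.71 Gm.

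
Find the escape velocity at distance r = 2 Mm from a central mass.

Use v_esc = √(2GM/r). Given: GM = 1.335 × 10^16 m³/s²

Convert to SI: r = 2 Mm = 2e+06 m.
Escape velocity comes from setting total energy to zero: ½v² − GM/r = 0 ⇒ v_esc = √(2GM / r).
v_esc = √(2 · 1.335e+16 / 2e+06) m/s ≈ 1.155e+05 m/s = 115.5 km/s.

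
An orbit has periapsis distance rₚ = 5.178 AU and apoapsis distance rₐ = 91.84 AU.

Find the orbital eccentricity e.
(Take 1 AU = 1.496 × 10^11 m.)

Convert to SI: rₚ = 5.178 AU = 7.74629e+11 m; rₐ = 91.84 AU = 1.37393e+13 m.
e = (rₐ − rₚ) / (rₐ + rₚ).
e = (1.37393e+13 − 7.74629e+11) / (1.37393e+13 + 7.74629e+11) = 1.29646e+13 / 1.45139e+13 ≈ 0.8933.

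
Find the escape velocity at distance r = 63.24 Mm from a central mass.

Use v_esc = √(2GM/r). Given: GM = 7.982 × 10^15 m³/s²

Convert to SI: r = 63.24 Mm = 6.324e+07 m.
Escape velocity comes from setting total energy to zero: ½v² − GM/r = 0 ⇒ v_esc = √(2GM / r).
v_esc = √(2 · 7.982e+15 / 6.324e+07) m/s ≈ 1.589e+04 m/s = 15.89 km/s.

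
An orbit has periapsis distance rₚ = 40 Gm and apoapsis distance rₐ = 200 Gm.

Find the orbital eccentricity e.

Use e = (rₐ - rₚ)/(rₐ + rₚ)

Convert to SI: rₚ = 40 Gm = 4e+10 m; rₐ = 200 Gm = 2e+11 m.
e = (rₐ − rₚ) / (rₐ + rₚ).
e = (2e+11 − 4e+10) / (2e+11 + 4e+10) = 1.6e+11 / 2.4e+11 ≈ 0.6667.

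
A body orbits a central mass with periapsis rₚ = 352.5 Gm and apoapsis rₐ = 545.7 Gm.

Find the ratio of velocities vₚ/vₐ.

Convert to SI: rₚ = 352.5 Gm = 3.525e+11 m; rₐ = 545.7 Gm = 5.457e+11 m.
Conservation of angular momentum gives rₚvₚ = rₐvₐ, so vₚ/vₐ = rₐ/rₚ.
vₚ/vₐ = 5.457e+11 / 3.525e+11 ≈ 1.548.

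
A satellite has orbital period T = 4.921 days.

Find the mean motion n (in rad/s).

Convert to SI: T = 4.921 days = 425174 s.
n = 2π / T.
n = 2π / 425174 s ≈ 1.478e-05 rad/s.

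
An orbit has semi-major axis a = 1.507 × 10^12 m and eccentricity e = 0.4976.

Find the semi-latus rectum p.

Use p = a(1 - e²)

p = a (1 − e²).
p = 1.507e+12 · (1 − (0.4976)²) = 1.507e+12 · 0.752394 ≈ 1.134e+12 m = 1.134 × 10^12 m.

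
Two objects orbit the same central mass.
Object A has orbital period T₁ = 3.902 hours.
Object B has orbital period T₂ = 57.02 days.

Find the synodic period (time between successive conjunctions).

Convert to SI: T₁ = 3.902 hours = 14047.2 s; T₂ = 57.02 days = 4.92653e+06 s.
T_syn = |T₁ · T₂ / (T₁ − T₂)|.
T_syn = |14047.2 · 4.92653e+06 / (14047.2 − 4.92653e+06)| s ≈ 1.409e+04 s = 3.913 hours.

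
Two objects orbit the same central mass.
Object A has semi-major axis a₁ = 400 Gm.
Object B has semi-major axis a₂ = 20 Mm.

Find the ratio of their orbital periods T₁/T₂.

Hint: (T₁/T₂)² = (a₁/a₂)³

Convert to SI: a₁ = 400 Gm = 4e+11 m; a₂ = 20 Mm = 2e+07 m.
From Kepler's third law, (T₁/T₂)² = (a₁/a₂)³, so T₁/T₂ = (a₁/a₂)^(3/2).
a₁/a₂ = 4e+11 / 2e+07 = 20000.
T₁/T₂ = (20000)^(3/2) ≈ 2.828e+06.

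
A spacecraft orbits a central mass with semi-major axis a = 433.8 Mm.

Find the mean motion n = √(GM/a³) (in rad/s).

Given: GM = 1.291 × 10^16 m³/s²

Convert to SI: a = 433.8 Mm = 4.338e+08 m.
n = √(GM / a³).
n = √(1.291e+16 / (4.338e+08)³) rad/s ≈ 1.258e-05 rad/s.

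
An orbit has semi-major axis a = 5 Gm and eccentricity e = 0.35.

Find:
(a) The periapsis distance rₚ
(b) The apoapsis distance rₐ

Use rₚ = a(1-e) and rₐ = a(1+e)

Convert to SI: a = 5 Gm = 5e+09 m.
(a) rₚ = a(1 − e) = 5e+09 · (1 − 0.35) = 5e+09 · 0.65 ≈ 3.25e+09 m = 3.25 Gm.
(b) rₐ = a(1 + e) = 5e+09 · (1 + 0.35) = 5e+09 · 1.35 ≈ 6.75e+09 m = 6.75 Gm.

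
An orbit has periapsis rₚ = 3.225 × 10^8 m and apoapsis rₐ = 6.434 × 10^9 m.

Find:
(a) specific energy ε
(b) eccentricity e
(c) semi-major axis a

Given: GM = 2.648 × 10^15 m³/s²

(a) With a = (rₚ + rₐ)/2 = 3.37825e+09 m, ε = −GM/(2a) = −2.648e+15/(2 · 3.37825e+09) J/kg ≈ -3.919e+05 J/kg
(b) e = (rₐ − rₚ)/(rₐ + rₚ) = (6.434e+09 − 3.225e+08)/(6.434e+09 + 3.225e+08) ≈ 0.9045
(c) a = (rₚ + rₐ)/2 = (3.225e+08 + 6.434e+09)/2 ≈ 3.378e+09 m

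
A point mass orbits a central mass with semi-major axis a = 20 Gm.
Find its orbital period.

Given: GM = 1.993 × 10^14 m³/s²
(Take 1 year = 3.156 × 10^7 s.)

Convert to SI: a = 20 Gm = 2e+10 m.
Kepler's third law: T = 2π √(a³ / GM).
Substituting a = 2e+10 m and GM = 1.993e+14 m³/s²:
T = 2π √((2e+10)³ / 1.993e+14) s
T ≈ 1.259e+09 s = 39.89 years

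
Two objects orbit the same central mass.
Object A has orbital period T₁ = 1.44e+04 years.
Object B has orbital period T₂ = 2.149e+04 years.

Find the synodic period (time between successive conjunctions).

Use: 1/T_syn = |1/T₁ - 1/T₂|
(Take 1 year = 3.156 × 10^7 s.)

Convert to SI: T₁ = 1.44e+04 years = 4.54464e+11 s; T₂ = 2.149e+04 years = 6.78224e+11 s.
T_syn = |T₁ · T₂ / (T₁ − T₂)|.
T_syn = |4.54464e+11 · 6.78224e+11 / (4.54464e+11 − 6.78224e+11)| s ≈ 1.377e+12 s = 4.365e+04 years.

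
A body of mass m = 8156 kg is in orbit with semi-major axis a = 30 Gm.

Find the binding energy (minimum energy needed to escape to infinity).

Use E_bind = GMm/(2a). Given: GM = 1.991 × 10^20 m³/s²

Convert to SI: a = 30 Gm = 3e+10 m.
Total orbital energy is E = −GMm/(2a); binding energy is E_bind = −E = GMm/(2a).
E_bind = 1.991e+20 · 8156 / (2 · 3e+10) J ≈ 2.706e+13 J = 27.06 TJ.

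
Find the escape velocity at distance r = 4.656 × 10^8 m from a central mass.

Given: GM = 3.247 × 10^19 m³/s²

Escape velocity comes from setting total energy to zero: ½v² − GM/r = 0 ⇒ v_esc = √(2GM / r).
v_esc = √(2 · 3.247e+19 / 4.656e+08) m/s ≈ 3.735e+05 m/s = 373.5 km/s.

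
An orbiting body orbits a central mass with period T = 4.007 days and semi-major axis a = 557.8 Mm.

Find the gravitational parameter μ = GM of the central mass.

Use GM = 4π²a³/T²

Convert to SI: T = 4.007 days = 346205 s; a = 557.8 Mm = 5.578e+08 m.
GM = 4π² · a³ / T².
GM = 4π² · (5.578e+08)³ / (346205)² m³/s² ≈ 5.716e+16 m³/s² = 5.716 × 10^16 m³/s².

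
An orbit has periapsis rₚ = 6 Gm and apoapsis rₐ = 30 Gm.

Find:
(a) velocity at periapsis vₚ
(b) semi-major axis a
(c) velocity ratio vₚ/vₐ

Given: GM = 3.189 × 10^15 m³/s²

Convert to SI: rₚ = 6 Gm = 6e+09 m; rₐ = 30 Gm = 3e+10 m.
(a) With a = (rₚ + rₐ)/2 = 1.8e+10 m, vₚ = √(GM (2/rₚ − 1/a)) = √(3.189e+15 · (2/6e+09 − 1/1.8e+10)) m/s ≈ 941.2 m/s
(b) a = (rₚ + rₐ)/2 = (6e+09 + 3e+10)/2 ≈ 1.8e+10 m
(c) Conservation of angular momentum (rₚvₚ = rₐvₐ) gives vₚ/vₐ = rₐ/rₚ = 3e+10/6e+09 ≈ 5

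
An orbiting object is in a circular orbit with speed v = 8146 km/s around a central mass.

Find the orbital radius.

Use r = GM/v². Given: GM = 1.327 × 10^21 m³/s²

Convert to SI: v = 8146 km/s = 8.146e+06 m/s.
For a circular orbit, v² = GM / r, so r = GM / v².
r = 1.327e+21 / (8.146e+06)² m ≈ 2e+07 m = 20 Mm.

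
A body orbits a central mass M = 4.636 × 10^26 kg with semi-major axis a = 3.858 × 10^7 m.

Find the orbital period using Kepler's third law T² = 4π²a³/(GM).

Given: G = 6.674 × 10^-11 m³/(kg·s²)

GM = G · M = 6.674e-11 · 4.636e+26 = 3.09407e+16 m³/s².
Kepler's third law: T = 2π √(a³ / GM).
Substituting a = 3.858e+07 m and GM = 3.09407e+16 m³/s²:
T = 2π √((3.858e+07)³ / 3.09407e+16) s
T ≈ 8560 s = 2.378 hours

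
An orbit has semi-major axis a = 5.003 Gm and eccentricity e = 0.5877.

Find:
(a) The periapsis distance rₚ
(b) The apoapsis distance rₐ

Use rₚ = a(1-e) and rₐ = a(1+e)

Convert to SI: a = 5.003 Gm = 5.003e+09 m.
(a) rₚ = a(1 − e) = 5.003e+09 · (1 − 0.5877) = 5.003e+09 · 0.4123 ≈ 2.063e+09 m = 2.063 Gm.
(b) rₐ = a(1 + e) = 5.003e+09 · (1 + 0.5877) = 5.003e+09 · 1.5877 ≈ 7.943e+09 m = 7.943 Gm.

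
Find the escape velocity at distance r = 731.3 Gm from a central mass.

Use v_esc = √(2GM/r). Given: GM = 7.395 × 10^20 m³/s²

Convert to SI: r = 731.3 Gm = 7.313e+11 m.
Escape velocity comes from setting total energy to zero: ½v² − GM/r = 0 ⇒ v_esc = √(2GM / r).
v_esc = √(2 · 7.395e+20 / 7.313e+11) m/s ≈ 4.497e+04 m/s = 44.97 km/s.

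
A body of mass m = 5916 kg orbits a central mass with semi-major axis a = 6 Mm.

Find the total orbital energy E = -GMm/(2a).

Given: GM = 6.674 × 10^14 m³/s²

Convert to SI: a = 6 Mm = 6e+06 m.
E = −GMm / (2a).
E = −6.674e+14 · 5916 / (2 · 6e+06) J ≈ -3.29e+11 J = -329 GJ.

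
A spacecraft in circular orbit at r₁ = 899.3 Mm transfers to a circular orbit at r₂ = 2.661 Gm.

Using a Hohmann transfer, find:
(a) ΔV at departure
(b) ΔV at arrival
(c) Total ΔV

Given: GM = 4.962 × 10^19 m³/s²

Convert to SI: r₁ = 899.3 Mm = 8.993e+08 m; r₂ = 2.661 Gm = 2.661e+09 m.
Transfer semi-major axis: a_t = (r₁ + r₂)/2 = (8.993e+08 + 2.661e+09)/2 = 1.78015e+09 m.
Circular speeds: v₁ = √(GM/r₁) = 234896 m/s, v₂ = √(GM/r₂) = 136554 m/s.
Transfer speeds (vis-viva v² = GM(2/r − 1/a_t)): v₁ᵗ = 287191 m/s, v₂ᵗ = 97057.7 m/s.
(a) ΔV₁ = |v₁ᵗ − v₁| ≈ 5.229e+04 m/s = 52.29 km/s.
(b) ΔV₂ = |v₂ − v₂ᵗ| ≈ 3.95e+04 m/s = 39.5 km/s.
(c) ΔV_total = ΔV₁ + ΔV₂ ≈ 9.179e+04 m/s = 91.79 km/s.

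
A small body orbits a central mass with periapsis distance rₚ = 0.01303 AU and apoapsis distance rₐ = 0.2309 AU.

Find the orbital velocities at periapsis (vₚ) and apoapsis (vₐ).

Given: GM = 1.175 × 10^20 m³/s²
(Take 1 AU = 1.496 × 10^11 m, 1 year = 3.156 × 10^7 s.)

Convert to SI: rₚ = 0.01303 AU = 1.94929e+09 m; rₐ = 0.2309 AU = 3.45426e+10 m.
Use the vis-viva equation v² = GM(2/r − 1/a) with a = (rₚ + rₐ)/2 = (1.94929e+09 + 3.45426e+10)/2 = 1.8246e+10 m.
vₚ = √(GM · (2/rₚ − 1/a)) = √(1.175e+20 · (2/1.94929e+09 − 1/1.8246e+10)) m/s ≈ 3.378e+05 m/s = 71.27 AU/year.
vₐ = √(GM · (2/rₐ − 1/a)) = √(1.175e+20 · (2/3.45426e+10 − 1/1.8246e+10)) m/s ≈ 1.906e+04 m/s = 4.022 AU/year.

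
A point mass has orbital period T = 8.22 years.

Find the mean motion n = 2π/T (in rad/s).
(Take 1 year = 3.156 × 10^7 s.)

Convert to SI: T = 8.22 years = 2.59423e+08 s.
n = 2π / T.
n = 2π / 2.59423e+08 s ≈ 2.422e-08 rad/s.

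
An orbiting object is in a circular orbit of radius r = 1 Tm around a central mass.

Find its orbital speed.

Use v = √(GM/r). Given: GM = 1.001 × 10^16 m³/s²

Convert to SI: r = 1 Tm = 1e+12 m.
For a circular orbit, gravity supplies the centripetal force, so v = √(GM / r).
v = √(1.001e+16 / 1e+12) m/s ≈ 100 m/s = 100 m/s.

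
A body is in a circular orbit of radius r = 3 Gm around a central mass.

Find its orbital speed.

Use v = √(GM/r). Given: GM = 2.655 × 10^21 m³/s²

Convert to SI: r = 3 Gm = 3e+09 m.
For a circular orbit, gravity supplies the centripetal force, so v = √(GM / r).
v = √(2.655e+21 / 3e+09) m/s ≈ 9.407e+05 m/s = 940.7 km/s.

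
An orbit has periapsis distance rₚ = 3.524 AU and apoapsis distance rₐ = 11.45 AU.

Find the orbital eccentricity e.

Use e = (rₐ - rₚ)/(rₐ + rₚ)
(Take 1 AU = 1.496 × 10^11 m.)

Convert to SI: rₚ = 3.524 AU = 5.2719e+11 m; rₐ = 11.45 AU = 1.71292e+12 m.
e = (rₐ − rₚ) / (rₐ + rₚ).
e = (1.71292e+12 − 5.2719e+11) / (1.71292e+12 + 5.2719e+11) = 1.18573e+12 / 2.24011e+12 ≈ 0.5293.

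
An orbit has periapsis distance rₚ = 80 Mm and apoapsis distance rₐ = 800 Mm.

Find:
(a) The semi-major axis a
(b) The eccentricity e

Convert to SI: rₚ = 80 Mm = 8e+07 m; rₐ = 800 Mm = 8e+08 m.
(a) a = (rₚ + rₐ) / 2 = (8e+07 + 8e+08) / 2 ≈ 4.4e+08 m = 440 Mm.
(b) e = (rₐ − rₚ) / (rₐ + rₚ) = (8e+08 − 8e+07) / (8e+08 + 8e+07) ≈ 0.8182.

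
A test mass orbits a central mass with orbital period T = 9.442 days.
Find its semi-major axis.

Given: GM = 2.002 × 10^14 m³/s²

Convert to SI: T = 9.442 days = 815789 s.
Invert Kepler's third law: a = (GM · T² / (4π²))^(1/3).
Substituting T = 815789 s and GM = 2.002e+14 m³/s²:
a = (2.002e+14 · (815789)² / (4π²))^(1/3) m
a ≈ 1.5e+08 m = 150 Mm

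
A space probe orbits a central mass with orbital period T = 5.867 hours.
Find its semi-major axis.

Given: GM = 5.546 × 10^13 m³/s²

Convert to SI: T = 5.867 hours = 21121.2 s.
Invert Kepler's third law: a = (GM · T² / (4π²))^(1/3).
Substituting T = 21121.2 s and GM = 5.546e+13 m³/s²:
a = (5.546e+13 · (21121.2)² / (4π²))^(1/3) m
a ≈ 8.558e+06 m = 8.558 Mm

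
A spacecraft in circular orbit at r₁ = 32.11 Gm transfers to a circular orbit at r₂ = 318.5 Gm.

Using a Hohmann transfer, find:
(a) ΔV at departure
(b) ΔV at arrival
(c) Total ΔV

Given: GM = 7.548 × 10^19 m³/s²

Convert to SI: r₁ = 32.11 Gm = 3.211e+10 m; r₂ = 318.5 Gm = 3.185e+11 m.
Transfer semi-major axis: a_t = (r₁ + r₂)/2 = (3.211e+10 + 3.185e+11)/2 = 1.75305e+11 m.
Circular speeds: v₁ = √(GM/r₁) = 48483.7 m/s, v₂ = √(GM/r₂) = 15394.3 m/s.
Transfer speeds (vis-viva v² = GM(2/r − 1/a_t)): v₁ᵗ = 65351.2 m/s, v₂ᵗ = 6588.46 m/s.
(a) ΔV₁ = |v₁ᵗ − v₁| ≈ 1.687e+04 m/s = 16.87 km/s.
(b) ΔV₂ = |v₂ − v₂ᵗ| ≈ 8806 m/s = 8.806 km/s.
(c) ΔV_total = ΔV₁ + ΔV₂ ≈ 2.567e+04 m/s = 25.67 km/s.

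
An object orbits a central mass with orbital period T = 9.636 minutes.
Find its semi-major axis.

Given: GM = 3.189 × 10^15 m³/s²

Convert to SI: T = 9.636 minutes = 578.16 s.
Invert Kepler's third law: a = (GM · T² / (4π²))^(1/3).
Substituting T = 578.16 s and GM = 3.189e+15 m³/s²:
a = (3.189e+15 · (578.16)² / (4π²))^(1/3) m
a ≈ 3e+06 m = 3 Mm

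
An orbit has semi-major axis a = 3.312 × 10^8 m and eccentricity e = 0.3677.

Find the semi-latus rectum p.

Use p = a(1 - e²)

p = a (1 − e²).
p = 3.312e+08 · (1 − (0.3677)²) = 3.312e+08 · 0.864797 ≈ 2.864e+08 m = 2.864 × 10^8 m.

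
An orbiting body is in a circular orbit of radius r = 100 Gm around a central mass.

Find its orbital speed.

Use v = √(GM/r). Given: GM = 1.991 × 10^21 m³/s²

Convert to SI: r = 100 Gm = 1e+11 m.
For a circular orbit, gravity supplies the centripetal force, so v = √(GM / r).
v = √(1.991e+21 / 1e+11) m/s ≈ 1.411e+05 m/s = 141.1 km/s.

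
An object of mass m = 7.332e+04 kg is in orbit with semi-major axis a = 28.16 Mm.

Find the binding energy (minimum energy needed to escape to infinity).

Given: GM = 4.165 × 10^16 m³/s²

Convert to SI: a = 28.16 Mm = 2.816e+07 m.
Total orbital energy is E = −GMm/(2a); binding energy is E_bind = −E = GMm/(2a).
E_bind = 4.165e+16 · 7.332e+04 / (2 · 2.816e+07) J ≈ 5.422e+13 J = 54.22 TJ.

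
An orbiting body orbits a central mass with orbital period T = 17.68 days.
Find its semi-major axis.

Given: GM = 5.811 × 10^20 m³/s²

Convert to SI: T = 17.68 days = 1.52755e+06 s.
Invert Kepler's third law: a = (GM · T² / (4π²))^(1/3).
Substituting T = 1.52755e+06 s and GM = 5.811e+20 m³/s²:
a = (5.811e+20 · (1.52755e+06)² / (4π²))^(1/3) m
a ≈ 3.251e+10 m = 3.251 × 10^10 m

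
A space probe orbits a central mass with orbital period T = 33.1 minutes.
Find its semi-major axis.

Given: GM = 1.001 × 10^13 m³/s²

Convert to SI: T = 33.1 minutes = 1986 s.
Invert Kepler's third law: a = (GM · T² / (4π²))^(1/3).
Substituting T = 1986 s and GM = 1.001e+13 m³/s²:
a = (1.001e+13 · (1986)² / (4π²))^(1/3) m
a ≈ 1e+06 m = 1 Mm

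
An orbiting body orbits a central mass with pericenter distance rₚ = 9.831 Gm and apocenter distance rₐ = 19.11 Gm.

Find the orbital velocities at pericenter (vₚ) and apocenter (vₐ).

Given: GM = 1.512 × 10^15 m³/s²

Convert to SI: rₚ = 9.831 Gm = 9.831e+09 m; rₐ = 19.11 Gm = 1.911e+10 m.
Use the vis-viva equation v² = GM(2/r − 1/a) with a = (rₚ + rₐ)/2 = (9.831e+09 + 1.911e+10)/2 = 1.44705e+10 m.
vₚ = √(GM · (2/rₚ − 1/a)) = √(1.512e+15 · (2/9.831e+09 − 1/1.44705e+10)) m/s ≈ 450.7 m/s = 450.7 m/s.
vₐ = √(GM · (2/rₐ − 1/a)) = √(1.512e+15 · (2/1.911e+10 − 1/1.44705e+10)) m/s ≈ 231.8 m/s = 231.8 m/s.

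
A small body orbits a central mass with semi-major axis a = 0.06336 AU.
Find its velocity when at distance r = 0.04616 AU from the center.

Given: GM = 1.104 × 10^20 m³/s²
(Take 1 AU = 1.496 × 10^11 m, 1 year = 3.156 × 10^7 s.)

Convert to SI: a = 0.06336 AU = 9.47866e+09 m; r = 0.04616 AU = 6.90554e+09 m.
Vis-viva: v = √(GM · (2/r − 1/a)).
2/r − 1/a = 2/6.90554e+09 − 1/9.47866e+09 = 1.84123e-10 m⁻¹.
v = √(1.104e+20 · 1.84123e-10) m/s ≈ 1.426e+05 m/s = 30.08 AU/year.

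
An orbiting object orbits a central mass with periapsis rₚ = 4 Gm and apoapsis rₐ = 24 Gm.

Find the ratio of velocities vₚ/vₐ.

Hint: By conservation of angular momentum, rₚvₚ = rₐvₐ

Convert to SI: rₚ = 4 Gm = 4e+09 m; rₐ = 24 Gm = 2.4e+10 m.
Conservation of angular momentum gives rₚvₚ = rₐvₐ, so vₚ/vₐ = rₐ/rₚ.
vₚ/vₐ = 2.4e+10 / 4e+09 ≈ 6.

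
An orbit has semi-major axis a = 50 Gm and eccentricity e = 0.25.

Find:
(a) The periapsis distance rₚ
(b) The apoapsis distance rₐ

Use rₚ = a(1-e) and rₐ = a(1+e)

Convert to SI: a = 50 Gm = 5e+10 m.
(a) rₚ = a(1 − e) = 5e+10 · (1 − 0.25) = 5e+10 · 0.75 ≈ 3.75e+10 m = 37.5 Gm.
(b) rₐ = a(1 + e) = 5e+10 · (1 + 0.25) = 5e+10 · 1.25 ≈ 6.25e+10 m = 62.5 Gm.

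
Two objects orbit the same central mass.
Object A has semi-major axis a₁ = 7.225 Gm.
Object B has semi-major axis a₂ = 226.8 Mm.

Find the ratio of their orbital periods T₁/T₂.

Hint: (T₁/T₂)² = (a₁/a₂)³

Convert to SI: a₁ = 7.225 Gm = 7.225e+09 m; a₂ = 226.8 Mm = 2.268e+08 m.
From Kepler's third law, (T₁/T₂)² = (a₁/a₂)³, so T₁/T₂ = (a₁/a₂)^(3/2).
a₁/a₂ = 7.225e+09 / 2.268e+08 = 31.8563.
T₁/T₂ = (31.8563)^(3/2) ≈ 179.8.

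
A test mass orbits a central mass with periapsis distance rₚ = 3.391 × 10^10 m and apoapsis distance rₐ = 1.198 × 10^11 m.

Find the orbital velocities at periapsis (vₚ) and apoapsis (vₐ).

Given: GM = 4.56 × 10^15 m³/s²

Use the vis-viva equation v² = GM(2/r − 1/a) with a = (rₚ + rₐ)/2 = (3.391e+10 + 1.198e+11)/2 = 7.6855e+10 m.
vₚ = √(GM · (2/rₚ − 1/a)) = √(4.56e+15 · (2/3.391e+10 − 1/7.6855e+10)) m/s ≈ 457.8 m/s = 457.8 m/s.
vₐ = √(GM · (2/rₐ − 1/a)) = √(4.56e+15 · (2/1.198e+11 − 1/7.6855e+10)) m/s ≈ 129.6 m/s = 129.6 m/s.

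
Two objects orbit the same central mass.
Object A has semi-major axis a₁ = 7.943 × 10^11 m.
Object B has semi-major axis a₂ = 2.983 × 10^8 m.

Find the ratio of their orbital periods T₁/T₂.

From Kepler's third law, (T₁/T₂)² = (a₁/a₂)³, so T₁/T₂ = (a₁/a₂)^(3/2).
a₁/a₂ = 7.943e+11 / 2.983e+08 = 2662.76.
T₁/T₂ = (2662.76)^(3/2) ≈ 1.374e+05.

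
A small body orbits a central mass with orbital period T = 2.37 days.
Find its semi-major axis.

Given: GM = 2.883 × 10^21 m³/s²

Convert to SI: T = 2.37 days = 204768 s.
Invert Kepler's third law: a = (GM · T² / (4π²))^(1/3).
Substituting T = 204768 s and GM = 2.883e+21 m³/s²:
a = (2.883e+21 · (204768)² / (4π²))^(1/3) m
a ≈ 1.452e+10 m = 14.52 Gm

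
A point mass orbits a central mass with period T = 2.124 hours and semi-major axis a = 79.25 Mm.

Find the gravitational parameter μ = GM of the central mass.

Convert to SI: T = 2.124 hours = 7646.4 s; a = 79.25 Mm = 7.925e+07 m.
GM = 4π² · a³ / T².
GM = 4π² · (7.925e+07)³ / (7646.4)² m³/s² ≈ 3.361e+17 m³/s² = 3.361 × 10^17 m³/s².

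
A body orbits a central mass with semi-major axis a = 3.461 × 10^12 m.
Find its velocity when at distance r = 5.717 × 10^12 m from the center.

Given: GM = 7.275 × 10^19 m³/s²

Vis-viva: v = √(GM · (2/r − 1/a)).
2/r − 1/a = 2/5.717e+12 − 1/3.461e+12 = 6.09e-14 m⁻¹.
v = √(7.275e+19 · 6.09e-14) m/s ≈ 2105 m/s = 2.105 km/s.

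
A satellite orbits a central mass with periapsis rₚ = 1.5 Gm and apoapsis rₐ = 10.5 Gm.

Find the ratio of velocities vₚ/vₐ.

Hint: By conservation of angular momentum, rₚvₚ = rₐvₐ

Convert to SI: rₚ = 1.5 Gm = 1.5e+09 m; rₐ = 10.5 Gm = 1.05e+10 m.
Conservation of angular momentum gives rₚvₚ = rₐvₐ, so vₚ/vₐ = rₐ/rₚ.
vₚ/vₐ = 1.05e+10 / 1.5e+09 ≈ 7.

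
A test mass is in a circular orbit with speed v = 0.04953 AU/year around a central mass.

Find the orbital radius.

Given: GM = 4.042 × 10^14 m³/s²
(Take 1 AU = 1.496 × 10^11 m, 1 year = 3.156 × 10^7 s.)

Convert to SI: v = 0.04953 AU/year = 234.781 m/s.
For a circular orbit, v² = GM / r, so r = GM / v².
r = 4.042e+14 / (234.781)² m ≈ 7.333e+09 m = 0.04902 AU.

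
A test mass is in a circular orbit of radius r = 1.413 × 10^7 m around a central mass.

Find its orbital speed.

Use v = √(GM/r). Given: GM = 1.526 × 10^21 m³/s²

For a circular orbit, gravity supplies the centripetal force, so v = √(GM / r).
v = √(1.526e+21 / 1.413e+07) m/s ≈ 1.039e+07 m/s = 1.039e+04 km/s.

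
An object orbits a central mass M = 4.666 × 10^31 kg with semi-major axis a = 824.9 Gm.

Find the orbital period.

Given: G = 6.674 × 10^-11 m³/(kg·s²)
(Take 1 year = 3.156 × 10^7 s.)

Convert to SI: a = 824.9 Gm = 8.249e+11 m.
GM = G · M = 6.674e-11 · 4.666e+31 = 3.11409e+21 m³/s².
Kepler's third law: T = 2π √(a³ / GM).
Substituting a = 8.249e+11 m and GM = 3.11409e+21 m³/s²:
T = 2π √((8.249e+11)³ / 3.11409e+21) s
T ≈ 8.436e+07 s = 2.673 years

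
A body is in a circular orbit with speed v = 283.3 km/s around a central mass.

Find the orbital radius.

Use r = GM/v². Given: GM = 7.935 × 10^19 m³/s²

Convert to SI: v = 283.3 km/s = 283300 m/s.
For a circular orbit, v² = GM / r, so r = GM / v².
r = 7.935e+19 / (283300)² m ≈ 9.887e+08 m = 988.7 Mm.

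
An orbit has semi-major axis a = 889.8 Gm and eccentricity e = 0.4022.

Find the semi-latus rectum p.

Convert to SI: a = 889.8 Gm = 8.898e+11 m.
p = a (1 − e²).
p = 8.898e+11 · (1 − (0.4022)²) = 8.898e+11 · 0.838235 ≈ 7.459e+11 m = 745.9 Gm.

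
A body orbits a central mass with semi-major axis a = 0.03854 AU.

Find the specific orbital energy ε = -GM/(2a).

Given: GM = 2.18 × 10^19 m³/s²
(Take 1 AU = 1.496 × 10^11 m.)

Convert to SI: a = 0.03854 AU = 5.76558e+09 m.
ε = −GM / (2a).
ε = −2.18e+19 / (2 · 5.76558e+09) J/kg ≈ -1.891e+09 J/kg = -1.891 GJ/kg.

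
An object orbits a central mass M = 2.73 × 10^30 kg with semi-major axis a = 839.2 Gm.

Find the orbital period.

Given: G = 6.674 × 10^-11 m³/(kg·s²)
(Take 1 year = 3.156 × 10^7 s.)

Convert to SI: a = 839.2 Gm = 8.392e+11 m.
GM = G · M = 6.674e-11 · 2.73e+30 = 1.822e+20 m³/s².
Kepler's third law: T = 2π √(a³ / GM).
Substituting a = 8.392e+11 m and GM = 1.822e+20 m³/s²:
T = 2π √((8.392e+11)³ / 1.822e+20) s
T ≈ 3.579e+08 s = 11.34 years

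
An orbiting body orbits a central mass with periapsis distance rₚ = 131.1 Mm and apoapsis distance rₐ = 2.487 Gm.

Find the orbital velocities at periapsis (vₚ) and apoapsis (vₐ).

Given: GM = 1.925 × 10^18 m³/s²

Convert to SI: rₚ = 131.1 Mm = 1.311e+08 m; rₐ = 2.487 Gm = 2.487e+09 m.
Use the vis-viva equation v² = GM(2/r − 1/a) with a = (rₚ + rₐ)/2 = (1.311e+08 + 2.487e+09)/2 = 1.30905e+09 m.
vₚ = √(GM · (2/rₚ − 1/a)) = √(1.925e+18 · (2/1.311e+08 − 1/1.30905e+09)) m/s ≈ 1.67e+05 m/s = 167 km/s.
vₐ = √(GM · (2/rₐ − 1/a)) = √(1.925e+18 · (2/2.487e+09 − 1/1.30905e+09)) m/s ≈ 8804 m/s = 8.804 km/s.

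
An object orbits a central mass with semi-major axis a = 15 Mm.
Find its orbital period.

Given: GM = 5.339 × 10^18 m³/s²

Convert to SI: a = 15 Mm = 1.5e+07 m.
Kepler's third law: T = 2π √(a³ / GM).
Substituting a = 1.5e+07 m and GM = 5.339e+18 m³/s²:
T = 2π √((1.5e+07)³ / 5.339e+18) s
T ≈ 158 s = 2.633 minutes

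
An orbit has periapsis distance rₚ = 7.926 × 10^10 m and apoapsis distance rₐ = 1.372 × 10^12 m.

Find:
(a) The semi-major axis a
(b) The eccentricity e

(a) a = (rₚ + rₐ) / 2 = (7.926e+10 + 1.372e+12) / 2 ≈ 7.256e+11 m = 7.256 × 10^11 m.
(b) e = (rₐ − rₚ) / (rₐ + rₚ) = (1.372e+12 − 7.926e+10) / (1.372e+12 + 7.926e+10) ≈ 0.8908.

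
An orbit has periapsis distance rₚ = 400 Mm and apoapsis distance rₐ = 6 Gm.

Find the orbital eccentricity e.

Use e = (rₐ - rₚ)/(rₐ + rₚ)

Convert to SI: rₚ = 400 Mm = 4e+08 m; rₐ = 6 Gm = 6e+09 m.
e = (rₐ − rₚ) / (rₐ + rₚ).
e = (6e+09 − 4e+08) / (6e+09 + 4e+08) = 5.6e+09 / 6.4e+09 ≈ 0.875.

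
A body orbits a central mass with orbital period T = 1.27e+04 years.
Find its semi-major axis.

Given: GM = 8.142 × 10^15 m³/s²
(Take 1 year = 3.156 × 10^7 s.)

Convert to SI: T = 1.27e+04 years = 4.00812e+11 s.
Invert Kepler's third law: a = (GM · T² / (4π²))^(1/3).
Substituting T = 4.00812e+11 s and GM = 8.142e+15 m³/s²:
a = (8.142e+15 · (4.00812e+11)² / (4π²))^(1/3) m
a ≈ 3.212e+12 m = 3.212 Tm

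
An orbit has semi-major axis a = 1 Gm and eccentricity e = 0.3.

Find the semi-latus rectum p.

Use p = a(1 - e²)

Convert to SI: a = 1 Gm = 1e+09 m.
p = a (1 − e²).
p = 1e+09 · (1 − (0.3)²) = 1e+09 · 0.91 ≈ 9.1e+08 m = 910 Mm.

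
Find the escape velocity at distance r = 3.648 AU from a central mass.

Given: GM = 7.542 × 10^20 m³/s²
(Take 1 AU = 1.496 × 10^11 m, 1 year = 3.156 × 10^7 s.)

Convert to SI: r = 3.648 AU = 5.45741e+11 m.
Escape velocity comes from setting total energy to zero: ½v² − GM/r = 0 ⇒ v_esc = √(2GM / r).
v_esc = √(2 · 7.542e+20 / 5.45741e+11) m/s ≈ 5.257e+04 m/s = 11.09 AU/year.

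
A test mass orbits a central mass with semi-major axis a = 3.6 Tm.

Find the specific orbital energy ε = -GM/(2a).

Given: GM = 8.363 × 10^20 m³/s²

Convert to SI: a = 3.6 Tm = 3.6e+12 m.
ε = −GM / (2a).
ε = −8.363e+20 / (2 · 3.6e+12) J/kg ≈ -1.162e+08 J/kg = -116.2 MJ/kg.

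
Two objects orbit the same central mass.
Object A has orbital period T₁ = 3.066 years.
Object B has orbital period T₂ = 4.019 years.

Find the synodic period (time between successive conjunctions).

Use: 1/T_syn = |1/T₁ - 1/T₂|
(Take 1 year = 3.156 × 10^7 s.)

Convert to SI: T₁ = 3.066 years = 9.6763e+07 s; T₂ = 4.019 years = 1.2684e+08 s.
T_syn = |T₁ · T₂ / (T₁ − T₂)|.
T_syn = |9.6763e+07 · 1.2684e+08 / (9.6763e+07 − 1.2684e+08)| s ≈ 4.081e+08 s = 12.93 years.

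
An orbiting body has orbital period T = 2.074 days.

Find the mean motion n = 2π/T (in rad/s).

Convert to SI: T = 2.074 days = 179194 s.
n = 2π / T.
n = 2π / 179194 s ≈ 3.506e-05 rad/s.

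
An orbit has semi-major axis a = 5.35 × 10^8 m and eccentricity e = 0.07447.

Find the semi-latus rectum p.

p = a (1 − e²).
p = 5.35e+08 · (1 − (0.07447)²) = 5.35e+08 · 0.994454 ≈ 5.32e+08 m = 5.32 × 10^8 m.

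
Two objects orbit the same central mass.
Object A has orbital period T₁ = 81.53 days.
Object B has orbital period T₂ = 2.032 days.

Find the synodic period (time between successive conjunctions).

Convert to SI: T₁ = 81.53 days = 7.04419e+06 s; T₂ = 2.032 days = 175565 s.
T_syn = |T₁ · T₂ / (T₁ − T₂)|.
T_syn = |7.04419e+06 · 175565 / (7.04419e+06 − 175565)| s ≈ 1.801e+05 s = 2.084 days.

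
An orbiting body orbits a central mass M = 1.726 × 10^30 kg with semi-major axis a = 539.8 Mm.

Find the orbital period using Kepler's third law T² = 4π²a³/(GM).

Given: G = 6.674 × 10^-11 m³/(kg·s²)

Convert to SI: a = 539.8 Mm = 5.398e+08 m.
GM = G · M = 6.674e-11 · 1.726e+30 = 1.15193e+20 m³/s².
Kepler's third law: T = 2π √(a³ / GM).
Substituting a = 5.398e+08 m and GM = 1.15193e+20 m³/s²:
T = 2π √((5.398e+08)³ / 1.15193e+20) s
T ≈ 7342 s = 2.039 hours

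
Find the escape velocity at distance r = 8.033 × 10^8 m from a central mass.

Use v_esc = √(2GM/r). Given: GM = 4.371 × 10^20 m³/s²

Escape velocity comes from setting total energy to zero: ½v² − GM/r = 0 ⇒ v_esc = √(2GM / r).
v_esc = √(2 · 4.371e+20 / 8.033e+08) m/s ≈ 1.043e+06 m/s = 1043 km/s.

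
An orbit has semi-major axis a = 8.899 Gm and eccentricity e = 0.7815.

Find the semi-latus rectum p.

Convert to SI: a = 8.899 Gm = 8.899e+09 m.
p = a (1 − e²).
p = 8.899e+09 · (1 − (0.7815)²) = 8.899e+09 · 0.389258 ≈ 3.464e+09 m = 3.464 Gm.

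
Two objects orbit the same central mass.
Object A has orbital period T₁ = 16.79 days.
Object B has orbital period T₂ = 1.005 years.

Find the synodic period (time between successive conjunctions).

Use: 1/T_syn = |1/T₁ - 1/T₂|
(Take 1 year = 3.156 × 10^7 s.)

Convert to SI: T₁ = 16.79 days = 1.45066e+06 s; T₂ = 1.005 years = 3.17178e+07 s.
T_syn = |T₁ · T₂ / (T₁ − T₂)|.
T_syn = |1.45066e+06 · 3.17178e+07 / (1.45066e+06 − 3.17178e+07)| s ≈ 1.52e+06 s = 17.59 days.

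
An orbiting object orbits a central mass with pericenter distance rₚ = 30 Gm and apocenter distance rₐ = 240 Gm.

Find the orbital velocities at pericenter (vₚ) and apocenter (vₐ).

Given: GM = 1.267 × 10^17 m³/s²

Convert to SI: rₚ = 30 Gm = 3e+10 m; rₐ = 240 Gm = 2.4e+11 m.
Use the vis-viva equation v² = GM(2/r − 1/a) with a = (rₚ + rₐ)/2 = (3e+10 + 2.4e+11)/2 = 1.35e+11 m.
vₚ = √(GM · (2/rₚ − 1/a)) = √(1.267e+17 · (2/3e+10 − 1/1.35e+11)) m/s ≈ 2740 m/s = 2.74 km/s.
vₐ = √(GM · (2/rₐ − 1/a)) = √(1.267e+17 · (2/2.4e+11 − 1/1.35e+11)) m/s ≈ 342.5 m/s = 342.5 m/s.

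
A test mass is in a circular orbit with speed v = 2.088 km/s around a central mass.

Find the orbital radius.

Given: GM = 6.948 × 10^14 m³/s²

Convert to SI: v = 2.088 km/s = 2088 m/s.
For a circular orbit, v² = GM / r, so r = GM / v².
r = 6.948e+14 / (2088)² m ≈ 1.594e+08 m = 159.4 Mm.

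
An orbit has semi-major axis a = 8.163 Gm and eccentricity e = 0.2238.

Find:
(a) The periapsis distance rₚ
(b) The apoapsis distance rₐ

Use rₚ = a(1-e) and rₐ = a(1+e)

Convert to SI: a = 8.163 Gm = 8.163e+09 m.
(a) rₚ = a(1 − e) = 8.163e+09 · (1 − 0.2238) = 8.163e+09 · 0.7762 ≈ 6.336e+09 m = 6.336 Gm.
(b) rₐ = a(1 + e) = 8.163e+09 · (1 + 0.2238) = 8.163e+09 · 1.2238 ≈ 9.99e+09 m = 9.99 Gm.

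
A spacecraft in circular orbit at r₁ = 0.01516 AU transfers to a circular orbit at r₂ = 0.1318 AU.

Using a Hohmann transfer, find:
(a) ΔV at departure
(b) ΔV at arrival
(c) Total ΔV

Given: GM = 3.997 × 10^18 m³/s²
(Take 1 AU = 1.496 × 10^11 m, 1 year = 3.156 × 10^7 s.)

Convert to SI: r₁ = 0.01516 AU = 2.26794e+09 m; r₂ = 0.1318 AU = 1.97173e+10 m.
Transfer semi-major axis: a_t = (r₁ + r₂)/2 = (2.26794e+09 + 1.97173e+10)/2 = 1.09926e+10 m.
Circular speeds: v₁ = √(GM/r₁) = 41980.9 m/s, v₂ = √(GM/r₂) = 14237.8 m/s.
Transfer speeds (vis-viva v² = GM(2/r − 1/a_t)): v₁ᵗ = 56224.4 m/s, v₂ᵗ = 6467.09 m/s.
(a) ΔV₁ = |v₁ᵗ − v₁| ≈ 1.424e+04 m/s = 3.005 AU/year.
(b) ΔV₂ = |v₂ − v₂ᵗ| ≈ 7771 m/s = 1.639 AU/year.
(c) ΔV_total = ΔV₁ + ΔV₂ ≈ 2.201e+04 m/s = 4.644 AU/year.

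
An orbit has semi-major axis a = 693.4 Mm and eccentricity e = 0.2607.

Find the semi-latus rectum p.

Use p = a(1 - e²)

Convert to SI: a = 693.4 Mm = 6.934e+08 m.
p = a (1 − e²).
p = 6.934e+08 · (1 − (0.2607)²) = 6.934e+08 · 0.932036 ≈ 6.463e+08 m = 646.3 Mm.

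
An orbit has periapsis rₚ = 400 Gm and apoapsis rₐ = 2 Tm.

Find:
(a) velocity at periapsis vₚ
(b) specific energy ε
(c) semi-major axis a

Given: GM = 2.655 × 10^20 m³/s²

Convert to SI: rₚ = 400 Gm = 4e+11 m; rₐ = 2 Tm = 2e+12 m.
(a) With a = (rₚ + rₐ)/2 = 1.2e+12 m, vₚ = √(GM (2/rₚ − 1/a)) = √(2.655e+20 · (2/4e+11 − 1/1.2e+12)) m/s ≈ 3.326e+04 m/s
(b) With a = (rₚ + rₐ)/2 = 1.2e+12 m, ε = −GM/(2a) = −2.655e+20/(2 · 1.2e+12) J/kg ≈ -1.106e+08 J/kg
(c) a = (rₚ + rₐ)/2 = (4e+11 + 2e+12)/2 ≈ 1.2e+12 m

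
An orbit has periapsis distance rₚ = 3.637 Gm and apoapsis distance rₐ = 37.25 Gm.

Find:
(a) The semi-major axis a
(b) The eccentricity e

Convert to SI: rₚ = 3.637 Gm = 3.637e+09 m; rₐ = 37.25 Gm = 3.725e+10 m.
(a) a = (rₚ + rₐ) / 2 = (3.637e+09 + 3.725e+10) / 2 ≈ 2.044e+10 m = 20.44 Gm.
(b) e = (rₐ − rₚ) / (rₐ + rₚ) = (3.725e+10 − 3.637e+09) / (3.725e+10 + 3.637e+09) ≈ 0.8221.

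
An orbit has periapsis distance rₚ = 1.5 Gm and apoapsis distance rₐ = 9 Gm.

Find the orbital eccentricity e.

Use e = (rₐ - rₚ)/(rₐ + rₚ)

Convert to SI: rₚ = 1.5 Gm = 1.5e+09 m; rₐ = 9 Gm = 9e+09 m.
e = (rₐ − rₚ) / (rₐ + rₚ).
e = (9e+09 − 1.5e+09) / (9e+09 + 1.5e+09) = 7.5e+09 / 1.05e+10 ≈ 0.7143.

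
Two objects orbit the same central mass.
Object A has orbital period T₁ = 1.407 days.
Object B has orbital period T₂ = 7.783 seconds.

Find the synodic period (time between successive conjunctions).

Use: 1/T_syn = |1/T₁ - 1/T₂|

Convert to SI: T₁ = 1.407 days = 121565 s.
T_syn = |T₁ · T₂ / (T₁ − T₂)|.
T_syn = |121565 · 7.783 / (121565 − 7.783)| s ≈ 7.783 s = 7.783 seconds.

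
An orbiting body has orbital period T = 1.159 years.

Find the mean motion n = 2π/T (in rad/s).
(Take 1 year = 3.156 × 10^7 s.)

Convert to SI: T = 1.159 years = 3.6578e+07 s.
n = 2π / T.
n = 2π / 3.6578e+07 s ≈ 1.718e-07 rad/s.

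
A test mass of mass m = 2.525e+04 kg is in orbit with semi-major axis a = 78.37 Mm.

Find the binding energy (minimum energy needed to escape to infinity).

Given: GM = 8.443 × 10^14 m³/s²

Convert to SI: a = 78.37 Mm = 7.837e+07 m.
Total orbital energy is E = −GMm/(2a); binding energy is E_bind = −E = GMm/(2a).
E_bind = 8.443e+14 · 2.525e+04 / (2 · 7.837e+07) J ≈ 1.36e+11 J = 136 GJ.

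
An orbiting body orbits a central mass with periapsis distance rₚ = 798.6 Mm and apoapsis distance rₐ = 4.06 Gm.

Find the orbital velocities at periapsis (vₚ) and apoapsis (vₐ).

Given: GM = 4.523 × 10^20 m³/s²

Convert to SI: rₚ = 798.6 Mm = 7.986e+08 m; rₐ = 4.06 Gm = 4.06e+09 m.
Use the vis-viva equation v² = GM(2/r − 1/a) with a = (rₚ + rₐ)/2 = (7.986e+08 + 4.06e+09)/2 = 2.4293e+09 m.
vₚ = √(GM · (2/rₚ − 1/a)) = √(4.523e+20 · (2/7.986e+08 − 1/2.4293e+09)) m/s ≈ 9.729e+05 m/s = 972.9 km/s.
vₐ = √(GM · (2/rₐ − 1/a)) = √(4.523e+20 · (2/4.06e+09 − 1/2.4293e+09)) m/s ≈ 1.914e+05 m/s = 191.4 km/s.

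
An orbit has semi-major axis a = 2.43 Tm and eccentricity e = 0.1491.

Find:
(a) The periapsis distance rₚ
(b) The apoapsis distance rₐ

Convert to SI: a = 2.43 Tm = 2.43e+12 m.
(a) rₚ = a(1 − e) = 2.43e+12 · (1 − 0.1491) = 2.43e+12 · 0.8509 ≈ 2.068e+12 m = 2.068 Tm.
(b) rₐ = a(1 + e) = 2.43e+12 · (1 + 0.1491) = 2.43e+12 · 1.1491 ≈ 2.792e+12 m = 2.792 Tm.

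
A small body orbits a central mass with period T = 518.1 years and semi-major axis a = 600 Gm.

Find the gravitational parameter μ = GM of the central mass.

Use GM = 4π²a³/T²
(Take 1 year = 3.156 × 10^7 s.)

Convert to SI: T = 518.1 years = 1.63512e+10 s; a = 600 Gm = 6e+11 m.
GM = 4π² · a³ / T².
GM = 4π² · (6e+11)³ / (1.63512e+10)² m³/s² ≈ 3.189e+16 m³/s² = 3.189 × 10^16 m³/s².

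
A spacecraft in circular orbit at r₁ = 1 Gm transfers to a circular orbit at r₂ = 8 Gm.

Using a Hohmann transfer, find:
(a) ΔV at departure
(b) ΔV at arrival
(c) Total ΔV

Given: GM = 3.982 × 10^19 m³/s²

Convert to SI: r₁ = 1 Gm = 1e+09 m; r₂ = 8 Gm = 8e+09 m.
Transfer semi-major axis: a_t = (r₁ + r₂)/2 = (1e+09 + 8e+09)/2 = 4.5e+09 m.
Circular speeds: v₁ = √(GM/r₁) = 199549 m/s, v₂ = √(GM/r₂) = 70551.4 m/s.
Transfer speeds (vis-viva v² = GM(2/r − 1/a_t)): v₁ᵗ = 266066 m/s, v₂ᵗ = 33258.2 m/s.
(a) ΔV₁ = |v₁ᵗ − v₁| ≈ 6.652e+04 m/s = 66.52 km/s.
(b) ΔV₂ = |v₂ − v₂ᵗ| ≈ 3.729e+04 m/s = 37.29 km/s.
(c) ΔV_total = ΔV₁ + ΔV₂ ≈ 1.038e+05 m/s = 103.8 km/s.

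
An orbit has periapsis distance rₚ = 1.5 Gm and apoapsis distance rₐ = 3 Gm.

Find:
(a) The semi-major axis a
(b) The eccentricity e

Convert to SI: rₚ = 1.5 Gm = 1.5e+09 m; rₐ = 3 Gm = 3e+09 m.
(a) a = (rₚ + rₐ) / 2 = (1.5e+09 + 3e+09) / 2 ≈ 2.25e+09 m = 2.25 Gm.
(b) e = (rₐ − rₚ) / (rₐ + rₚ) = (3e+09 − 1.5e+09) / (3e+09 + 1.5e+09) ≈ 0.3333.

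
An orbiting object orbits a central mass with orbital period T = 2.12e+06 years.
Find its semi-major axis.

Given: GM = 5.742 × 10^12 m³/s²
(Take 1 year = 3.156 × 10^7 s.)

Convert to SI: T = 2.12e+06 years = 6.69072e+13 s.
Invert Kepler's third law: a = (GM · T² / (4π²))^(1/3).
Substituting T = 6.69072e+13 s and GM = 5.742e+12 m³/s²:
a = (5.742e+12 · (6.69072e+13)² / (4π²))^(1/3) m
a ≈ 8.667e+12 m = 8.667 Tm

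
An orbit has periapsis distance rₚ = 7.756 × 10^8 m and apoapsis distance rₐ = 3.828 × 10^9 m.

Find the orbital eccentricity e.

e = (rₐ − rₚ) / (rₐ + rₚ).
e = (3.828e+09 − 7.756e+08) / (3.828e+09 + 7.756e+08) = 3.0524e+09 / 4.6036e+09 ≈ 0.663.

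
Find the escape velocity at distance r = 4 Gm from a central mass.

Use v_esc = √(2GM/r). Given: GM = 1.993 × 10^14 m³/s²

Convert to SI: r = 4 Gm = 4e+09 m.
Escape velocity comes from setting total energy to zero: ½v² − GM/r = 0 ⇒ v_esc = √(2GM / r).
v_esc = √(2 · 1.993e+14 / 4e+09) m/s ≈ 315.7 m/s = 315.7 m/s.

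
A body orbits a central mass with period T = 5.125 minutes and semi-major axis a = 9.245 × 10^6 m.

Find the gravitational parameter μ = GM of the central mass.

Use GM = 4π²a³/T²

Convert to SI: T = 5.125 minutes = 307.5 s.
GM = 4π² · a³ / T².
GM = 4π² · (9.245e+06)³ / (307.5)² m³/s² ≈ 3.299e+17 m³/s² = 3.299 × 10^17 m³/s².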